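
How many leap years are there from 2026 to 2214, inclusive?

45

Multiples of 4 in [2026,2214]: 47.
Of those, multiples of 100: 2 (not leap unless ÷400).
Multiples of 400: 0.
Leap years = 47 − 2 + 0 = 45.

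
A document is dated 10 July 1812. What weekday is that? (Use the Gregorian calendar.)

Doomsday rule: the anchor day for the 1800s is Friday. For year 12: 12÷12 = 1 r 0, and 0÷4 = 0, so 1+0+0 = 1.
Friday + 1 ≡ Saturday — that's 1812's doomsday.
In July the doomsday date is Jul 11.
Jul 10 is 1 day before Jul 11; 1 mod 7 = 1, so Saturday − 1 = Friday.

Friday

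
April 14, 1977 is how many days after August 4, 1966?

Aug 4, 1966 → Aug 4, 1967: 365 days.
Aug 4, 1967 → Aug 4, 1968: 366 days (Feb 29, 1968 is in that span).
Aug 4, 1968 → Aug 4, 1969: 365 days.
Aug 4, 1969 → Aug 4, 1970: 365 days.
Aug 4, 1970 → Aug 4, 1971: 365 days.
Aug 4, 1971 → Aug 4, 1972: 366 days (Feb 29, 1972 is in that span).
Aug 4, 1972 → Aug 4, 1973: 365 days.
Aug 4, 1973 → Aug 4, 1974: 365 days.
Aug 4, 1974 → Aug 4, 1975: 365 days.
Aug 4, 1975 → Aug 4, 1976: 366 days (Feb 29, 1976 is in that span).
Aug 4, 1976 → Sep 4, 1976: 31 days (August has 31).
Sep 4, 1976 → Oct 4, 1976: 30 days (September has 30).
Oct 4, 1976 → Nov 4, 1976: 31 days (October has 31).
Nov 4, 1976 → Dec 4, 1976: 30 days (November has 30).
Dec 4, 1976 → Jan 4, 1977: 31 days (December has 31).
Jan 4, 1977 → Feb 4, 1977: 31 days (January has 31).
Feb 4, 1977 → Mar 4, 1977: 28 days (February has 28).
Mar 4, 1977 → Apr 4, 1977: 31 days (March has 31).
Apr 4, 1977 → Apr 14, 1977: 10 days.
Total: 3906 days.

3906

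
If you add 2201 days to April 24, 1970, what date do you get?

May 3, 1976

+365 (one year) → Apr 24, 1971 (1836 left).
+366 (one year; includes Feb 29, 1972) → Apr 24, 1972 (1470 left).
+365 (one year) → Apr 24, 1973 (1105 left).
+365 (one year) → Apr 24, 1974 (740 left).
+365 (one year) → Apr 24, 1975 (375 left).
Apr has 30 days: +7 → May 1, 1975 (368 left).
May has 31 days: +31 → Jun 1, 1975 (337 left).
Jun has 30 days: +30 → Jul 1, 1975 (307 left).
Jul has 31 days: +31 → Aug 1, 1975 (276 left).
Aug has 31 days: +31 → Sep 1, 1975 (245 left).
Sep has 30 days: +30 → Oct 1, 1975 (215 left).
Oct has 31 days: +31 → Nov 1, 1975 (184 left).
Nov has 30 days: +30 → Dec 1, 1975 (154 left).
Dec has 31 days: +31 → Jan 1, 1976 (123 left).
Jan has 31 days: +31 → Feb 1, 1976 (92 left).
Feb has 29 days: +29 → Mar 1, 1976 (63 left).
Mar has 31 days: +31 → Apr 1, 1976 (32 left).
Apr has 30 days: +30 → May 1, 1976 (2 left).
+2 → May 3, 1976.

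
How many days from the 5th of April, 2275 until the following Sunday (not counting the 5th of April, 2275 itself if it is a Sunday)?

Apr 5, 2275 is a Monday.
From Monday to the next Sunday is 6 days.

6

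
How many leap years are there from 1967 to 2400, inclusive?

Multiples of 4 in [1967,2400]: 109.
Of those, multiples of 100: 5 (not leap unless ÷400).
Multiples of 400: 2.
Leap years = 109 − 5 + 2 = 106.

106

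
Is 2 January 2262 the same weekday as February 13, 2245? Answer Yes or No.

Yes

From Feb 13, 2245 to Jan 2, 2262 is 6167 days.
6167 mod 7 = 0, so they are the same weekday.
(Feb 13, 2245 is a Thursday; Jan 2, 2262 is a Thursday.)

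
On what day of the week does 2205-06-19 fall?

Wednesday

Doomsday rule: the anchor day for the 2200s is Friday. For year 05: 5÷12 = 0 r 5, and 5÷4 = 1, so 0+5+1 = 6.
Friday + 6 ≡ Thursday — that's 2205's doomsday.
In June the doomsday date is Jun 6.
Jun 19 is 13 days after Jun 6; 13 mod 7 = 6, so Thursday + 6 = Wednesday.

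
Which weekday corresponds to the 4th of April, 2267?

Thursday

Doomsday rule: the anchor day for the 2200s is Friday. For year 67: 67÷12 = 5 r 7, and 7÷4 = 1, so 5+7+1 = 13.
Friday + 13 ≡ Thursday — that's 2267's doomsday.
In April the doomsday date is Apr 4.
Apr 4 is the doomsday itself: Thursday.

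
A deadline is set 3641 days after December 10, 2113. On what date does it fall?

November 29, 2123

+365 (one year) → Dec 10, 2114 (3276 left).
+365 (one year) → Dec 10, 2115 (2911 left).
+366 (one year; includes Feb 29, 2116) → Dec 10, 2116 (2545 left).
+365 (one year) → Dec 10, 2117 (2180 left).
+365 (one year) → Dec 10, 2118 (1815 left).
+365 (one year) → Dec 10, 2119 (1450 left).
+366 (one year; includes Feb 29, 2120) → Dec 10, 2120 (1084 left).
+365 (one year) → Dec 10, 2121 (719 left).
+365 (one year) → Dec 10, 2122 (354 left).
Dec has 31 days: +22 → Jan 1, 2123 (332 left).
Jan has 31 days: +31 → Feb 1, 2123 (301 left).
Feb has 28 days: +28 → Mar 1, 2123 (273 left).
Mar has 31 days: +31 → Apr 1, 2123 (242 left).
Apr has 30 days: +30 → May 1, 2123 (212 left).
May has 31 days: +31 → Jun 1, 2123 (181 left).
Jun has 30 days: +30 → Jul 1, 2123 (151 left).
Jul has 31 days: +31 → Aug 1, 2123 (120 left).
Aug has 31 days: +31 → Sep 1, 2123 (89 left).
Sep has 30 days: +30 → Oct 1, 2123 (59 left).
Oct has 31 days: +31 → Nov 1, 2123 (28 left).
+28 → Nov 29, 2123.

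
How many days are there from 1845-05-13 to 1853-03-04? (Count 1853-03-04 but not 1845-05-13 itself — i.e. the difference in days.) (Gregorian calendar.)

2852

May 13, 1845 → May 13, 1846: 365 days.
May 13, 1846 → May 13, 1847: 365 days.
May 13, 1847 → May 13, 1848: 366 days (Feb 29, 1848 is in that span).
May 13, 1848 → May 13, 1849: 365 days.
May 13, 1849 → May 13, 1850: 365 days.
May 13, 1850 → May 13, 1851: 365 days.
May 13, 1851 → May 13, 1852: 366 days (Feb 29, 1852 is in that span).
May 13, 1852 → Jun 13, 1852: 31 days (May has 31).
Jun 13, 1852 → Jul 13, 1852: 30 days (June has 30).
Jul 13, 1852 → Aug 13, 1852: 31 days (July has 31).
Aug 13, 1852 → Sep 13, 1852: 31 days (August has 31).
Sep 13, 1852 → Oct 13, 1852: 30 days (September has 30).
Oct 13, 1852 → Nov 13, 1852: 31 days (October has 31).
Nov 13, 1852 → Dec 13, 1852: 30 days (November has 30).
Dec 13, 1852 → Jan 13, 1853: 31 days (December has 31).
Jan 13, 1853 → Feb 13, 1853: 31 days (January has 31).
Feb 13, 1853 → Mar 4, 1853: 19 days.
Total: 2852 days.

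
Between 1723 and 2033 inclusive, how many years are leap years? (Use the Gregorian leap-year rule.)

76

Multiples of 4 in [1723,2033]: 78.
Of those, multiples of 100: 3 (not leap unless ÷400).
Multiples of 400: 1.
Leap years = 78 − 3 + 1 = 76.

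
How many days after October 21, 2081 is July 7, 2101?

7198

Oct 21, 2081 → Oct 21, 2082: 365 days.
Oct 21, 2082 → Oct 21, 2083: 365 days.
Oct 21, 2083 → Oct 21, 2084: 366 days (Feb 29, 2084 is in that span).
Oct 21, 2084 → Oct 21, 2085: 365 days.
Oct 21, 2085 → Oct 21, 2086: 365 days.
Oct 21, 2086 → Oct 21, 2087: 365 days.
Oct 21, 2087 → Oct 21, 2088: 366 days (Feb 29, 2088 is in that span).
Oct 21, 2088 → Oct 21, 2089: 365 days.
Oct 21, 2089 → Oct 21, 2090: 365 days.
Oct 21, 2090 → Oct 21, 2091: 365 days.
Oct 21, 2091 → Oct 21, 2092: 366 days (Feb 29, 2092 is in that span).
Oct 21, 2092 → Oct 21, 2093: 365 days.
Oct 21, 2093 → Oct 21, 2094: 365 days.
Oct 21, 2094 → Oct 21, 2095: 365 days.
Oct 21, 2095 → Oct 21, 2096: 366 days (Feb 29, 2096 is in that span).
Oct 21, 2096 → Oct 21, 2097: 365 days.
Oct 21, 2097 → Oct 21, 2098: 365 days.
Oct 21, 2098 → Oct 21, 2099: 365 days.
Oct 21, 2099 → Oct 21, 2100: 365 days.
Oct 21, 2100 → Nov 21, 2100: 31 days (October has 31).
Nov 21, 2100 → Dec 21, 2100: 30 days (November has 30).
Dec 21, 2100 → Jan 21, 2101: 31 days (December has 31).
Jan 21, 2101 → Feb 21, 2101: 31 days (January has 31).
Feb 21, 2101 → Mar 21, 2101: 28 days (February has 28).
Mar 21, 2101 → Apr 21, 2101: 31 days (March has 31).
Apr 21, 2101 → May 21, 2101: 30 days (April has 30).
May 21, 2101 → Jun 21, 2101: 31 days (May has 31).
Jun 21, 2101 → Jul 7, 2101: 16 days.
Total: 7198 days.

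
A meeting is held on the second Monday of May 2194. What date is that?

May 12, 2194

May 1, 2194 is a Thursday.
The first Monday is therefore May 5 (4 days later).
The second Monday is 5 + 1×7 = May 12.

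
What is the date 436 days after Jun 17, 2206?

August 27, 2207

+365 (one year) → Jun 17, 2207 (71 left).
Jun has 30 days: +14 → Jul 1, 2207 (57 left).
Jul has 31 days: +31 → Aug 1, 2207 (26 left).
+26 → Aug 27, 2207.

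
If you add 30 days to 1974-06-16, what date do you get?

Jun has 30 days: +15 → Jul 1, 1974 (15 left).
+15 → Jul 16, 1974.

July 16, 1974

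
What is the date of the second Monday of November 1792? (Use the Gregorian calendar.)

November 1, 1792 is a Thursday.
The first Monday is therefore November 5 (4 days later).
The second Monday is 5 + 1×7 = November 12.

November 12, 1792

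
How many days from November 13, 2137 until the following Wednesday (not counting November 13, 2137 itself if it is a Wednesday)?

Nov 13, 2137 is a Wednesday.
From Wednesday to the next Wednesday is 7 days.

7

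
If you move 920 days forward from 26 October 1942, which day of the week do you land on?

Thursday

First find the weekday of Oct 26, 1942. Doomsday rule: the anchor day for the 1900s is Wednesday. For year 42: 42÷12 = 3 r 6, and 6÷4 = 1, so 3+6+1 = 10.
Wednesday + 10 ≡ Saturday — that's 1942's doomsday.
In October the doomsday date is Oct 10.
Oct 26 is 16 days after Oct 10; 16 mod 7 = 2, so Saturday + 2 = Monday.
920 mod 7 = 3, so 920 days after a Monday is Monday + 3 = Thursday.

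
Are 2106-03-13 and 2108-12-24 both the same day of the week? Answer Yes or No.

No

From Mar 13, 2106 to Dec 24, 2108 is 1017 days.
1017 mod 7 = 2, so they are different weekdays.
(Mar 13, 2106 is a Saturday; Dec 24, 2108 is a Monday.)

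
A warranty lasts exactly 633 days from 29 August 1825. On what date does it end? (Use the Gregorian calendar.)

+365 (one year) → Aug 29, 1826 (268 left).
Aug has 31 days: +3 → Sep 1, 1826 (265 left).
Sep has 30 days: +30 → Oct 1, 1826 (235 left).
Oct has 31 days: +31 → Nov 1, 1826 (204 left).
Nov has 30 days: +30 → Dec 1, 1826 (174 left).
Dec has 31 days: +31 → Jan 1, 1827 (143 left).
Jan has 31 days: +31 → Feb 1, 1827 (112 left).
Feb has 28 days: +28 → Mar 1, 1827 (84 left).
Mar has 31 days: +31 → Apr 1, 1827 (53 left).
Apr has 30 days: +30 → May 1, 1827 (23 left).
+23 → May 24, 1827.

May 24, 1827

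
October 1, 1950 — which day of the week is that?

Doomsday rule: the anchor day for the 1900s is Wednesday. For year 50: 50÷12 = 4 r 2, and 2÷4 = 0, so 4+2+0 = 6.
Wednesday + 6 ≡ Tuesday — that's 1950's doomsday.
In October the doomsday date is Oct 10.
Oct 1 is 9 days before Oct 10; 9 mod 7 = 2, so Tuesday − 2 = Sunday.

Sunday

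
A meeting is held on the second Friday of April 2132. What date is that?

April 11, 2132

April 1, 2132 is a Tuesday.
The first Friday is therefore April 4 (3 days later).
The second Friday is 4 + 1×7 = April 11.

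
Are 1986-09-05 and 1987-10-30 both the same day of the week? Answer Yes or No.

From Sep 5, 1986 to Oct 30, 1987 is 420 days.
420 mod 7 = 0, so they are the same weekday.
(Sep 5, 1986 is a Friday; Oct 30, 1987 is a Friday.)

Yes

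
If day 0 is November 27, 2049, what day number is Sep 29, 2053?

Nov 27, 2049 → Nov 27, 2050: 365 days.
Nov 27, 2050 → Nov 27, 2051: 365 days.
Nov 27, 2051 → Nov 27, 2052: 366 days (Feb 29, 2052 is in that span).
Nov 27, 2052 → Dec 27, 2052: 30 days (November has 30).
Dec 27, 2052 → Jan 27, 2053: 31 days (December has 31).
Jan 27, 2053 → Feb 27, 2053: 31 days (January has 31).
Feb 27, 2053 → Mar 27, 2053: 28 days (February has 28).
Mar 27, 2053 → Apr 27, 2053: 31 days (March has 31).
Apr 27, 2053 → May 27, 2053: 30 days (April has 30).
May 27, 2053 → Jun 27, 2053: 31 days (May has 31).
Jun 27, 2053 → Jul 27, 2053: 30 days (June has 30).
Jul 27, 2053 → Aug 27, 2053: 31 days (July has 31).
Aug 27, 2053 → Sep 27, 2053: 31 days (August has 31).
Sep 27, 2053 → Sep 29, 2053: 2 days.
Total: 1402 days.

1402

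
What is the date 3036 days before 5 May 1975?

−365 (one year) → May 5, 1974 (2671 left).
−365 (one year) → May 5, 1973 (2306 left).
−365 (one year) → May 5, 1972 (1941 left).
−366 (one year; includes Feb 29, 1972) → May 5, 1971 (1575 left).
−365 (one year) → May 5, 1970 (1210 left).
−365 (one year) → May 5, 1969 (845 left).
−365 (one year) → May 5, 1968 (480 left).
−366 (one year; includes Feb 29, 1968) → May 5, 1967 (114 left).
−5 → Apr 30, 1967 (end of Apr, 30 days; 109 left).
−30 → Mar 31, 1967 (end of Mar, 31 days; 79 left).
−31 → Feb 28, 1967 (end of Feb, 28 days; 48 left).
−28 → Jan 31, 1967 (end of Jan, 31 days; 20 left).
−20 → Jan 11, 1967.

January 11, 1967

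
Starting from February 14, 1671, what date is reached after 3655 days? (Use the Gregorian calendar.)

+365 (one year) → Feb 14, 1672 (3290 left).
+366 (one year; includes Feb 29, 1672) → Feb 14, 1673 (2924 left).
+365 (one year) → Feb 14, 1674 (2559 left).
+365 (one year) → Feb 14, 1675 (2194 left).
+365 (one year) → Feb 14, 1676 (1829 left).
+366 (one year; includes Feb 29, 1676) → Feb 14, 1677 (1463 left).
+365 (one year) → Feb 14, 1678 (1098 left).
+365 (one year) → Feb 14, 1679 (733 left).
+365 (one year) → Feb 14, 1680 (368 left).
Feb has 29 days: +16 → Mar 1, 1680 (352 left).
Mar has 31 days: +31 → Apr 1, 1680 (321 left).
Apr has 30 days: +30 → May 1, 1680 (291 left).
May has 31 days: +31 → Jun 1, 1680 (260 left).
Jun has 30 days: +30 → Jul 1, 1680 (230 left).
Jul has 31 days: +31 → Aug 1, 1680 (199 left).
Aug has 31 days: +31 → Sep 1, 1680 (168 left).
Sep has 30 days: +30 → Oct 1, 1680 (138 left).
Oct has 31 days: +31 → Nov 1, 1680 (107 left).
Nov has 30 days: +30 → Dec 1, 1680 (77 left).
Dec has 31 days: +31 → Jan 1, 1681 (46 left).
Jan has 31 days: +31 → Feb 1, 1681 (15 left).
+15 → Feb 16, 1681.

February 16, 1681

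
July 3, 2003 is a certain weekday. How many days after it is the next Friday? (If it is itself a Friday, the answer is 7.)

1

Jul 3, 2003 is a Thursday.
From Thursday to the next Friday is 1 day.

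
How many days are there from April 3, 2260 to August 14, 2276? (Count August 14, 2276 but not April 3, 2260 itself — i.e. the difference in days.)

Apr 3, 2260 → Apr 3, 2261: 365 days.
Apr 3, 2261 → Apr 3, 2262: 365 days.
Apr 3, 2262 → Apr 3, 2263: 365 days.
Apr 3, 2263 → Apr 3, 2264: 366 days (Feb 29, 2264 is in that span).
Apr 3, 2264 → Apr 3, 2265: 365 days.
Apr 3, 2265 → Apr 3, 2266: 365 days.
Apr 3, 2266 → Apr 3, 2267: 365 days.
Apr 3, 2267 → Apr 3, 2268: 366 days (Feb 29, 2268 is in that span).
Apr 3, 2268 → Apr 3, 2269: 365 days.
Apr 3, 2269 → Apr 3, 2270: 365 days.
Apr 3, 2270 → Apr 3, 2271: 365 days.
Apr 3, 2271 → Apr 3, 2272: 366 days (Feb 29, 2272 is in that span).
Apr 3, 2272 → Apr 3, 2273: 365 days.
Apr 3, 2273 → Apr 3, 2274: 365 days.
Apr 3, 2274 → Apr 3, 2275: 365 days.
Apr 3, 2275 → Apr 3, 2276: 366 days (Feb 29, 2276 is in that span).
Apr 3, 2276 → May 3, 2276: 30 days (April has 30).
May 3, 2276 → Jun 3, 2276: 31 days (May has 31).
Jun 3, 2276 → Jul 3, 2276: 30 days (June has 30).
Jul 3, 2276 → Aug 3, 2276: 31 days (July has 31).
Aug 3, 2276 → Aug 14, 2276: 11 days.
Total: 5977 days.

5977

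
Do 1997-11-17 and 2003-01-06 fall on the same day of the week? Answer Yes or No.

Yes

From Nov 17, 1997 to Jan 6, 2003 is 1876 days.
1876 mod 7 = 0, so they are the same weekday.
(Nov 17, 1997 is a Monday; Jan 6, 2003 is a Monday.)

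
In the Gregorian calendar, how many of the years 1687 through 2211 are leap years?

126

Multiples of 4 in [1687,2211]: 131.
Of those, multiples of 100: 6 (not leap unless ÷400).
Multiples of 400: 1.
Leap years = 131 − 6 + 1 = 126.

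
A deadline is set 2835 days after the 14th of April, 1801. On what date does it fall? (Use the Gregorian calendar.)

+365 (one year) → Apr 14, 1802 (2470 left).
+365 (one year) → Apr 14, 1803 (2105 left).
+366 (one year; includes Feb 29, 1804) → Apr 14, 1804 (1739 left).
+365 (one year) → Apr 14, 1805 (1374 left).
+365 (one year) → Apr 14, 1806 (1009 left).
+365 (one year) → Apr 14, 1807 (644 left).
+366 (one year; includes Feb 29, 1808) → Apr 14, 1808 (278 left).
Apr has 30 days: +17 → May 1, 1808 (261 left).
May has 31 days: +31 → Jun 1, 1808 (230 left).
Jun has 30 days: +30 → Jul 1, 1808 (200 left).
Jul has 31 days: +31 → Aug 1, 1808 (169 left).
Aug has 31 days: +31 → Sep 1, 1808 (138 left).
Sep has 30 days: +30 → Oct 1, 1808 (108 left).
Oct has 31 days: +31 → Nov 1, 1808 (77 left).
Nov has 30 days: +30 → Dec 1, 1808 (47 left).
Dec has 31 days: +31 → Jan 1, 1809 (16 left).
+16 → Jan 17, 1809.

January 17, 1809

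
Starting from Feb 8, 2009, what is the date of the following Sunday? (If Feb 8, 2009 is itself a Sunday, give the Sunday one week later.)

Feb 8, 2009 is a Sunday.
From Sunday to the next Sunday is 7 days.
Feb 8, 2009 + 7 = Feb 15, 2009.

February 15, 2009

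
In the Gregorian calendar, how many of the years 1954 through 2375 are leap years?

Multiples of 4 in [1954,2375]: 105.
Of those, multiples of 100: 4 (not leap unless ÷400).
Multiples of 400: 1.
Leap years = 105 − 4 + 1 = 102.

102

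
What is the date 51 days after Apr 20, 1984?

Apr has 30 days: +11 → May 1, 1984 (40 left).
May has 31 days: +31 → Jun 1, 1984 (9 left).
+9 → Jun 10, 1984.

June 10, 1984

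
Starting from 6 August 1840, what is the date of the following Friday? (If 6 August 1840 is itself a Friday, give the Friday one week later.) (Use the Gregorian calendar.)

Aug 6, 1840 is a Thursday.
From Thursday to the next Friday is 1 day.
Aug 6, 1840 + 1 = Aug 7, 1840.

August 7, 1840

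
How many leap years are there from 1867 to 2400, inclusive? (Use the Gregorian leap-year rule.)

Multiples of 4 in [1867,2400]: 134.
Of those, multiples of 100: 6 (not leap unless ÷400).
Multiples of 400: 2.
Leap years = 134 − 6 + 2 = 130.

130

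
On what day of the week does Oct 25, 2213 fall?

Monday

January 1, 2213 is a Friday.
Jan 1, 2213 → Feb 1, 2213: 31 days (January has 31).
Feb 1, 2213 → Mar 1, 2213: 28 days (February has 28).
Mar 1, 2213 → Apr 1, 2213: 31 days (March has 31).
Apr 1, 2213 → May 1, 2213: 30 days (April has 30).
May 1, 2213 → Jun 1, 2213: 31 days (May has 31).
Jun 1, 2213 → Jul 1, 2213: 30 days (June has 30).
Jul 1, 2213 → Aug 1, 2213: 31 days (July has 31).
Aug 1, 2213 → Sep 1, 2213: 31 days (August has 31).
Sep 1, 2213 → Oct 1, 2213: 30 days (September has 30).
Oct 1, 2213 → Oct 25, 2213: 24 days.
Total: 297 days.
297 mod 7 = 3, so Friday + 3 = Monday.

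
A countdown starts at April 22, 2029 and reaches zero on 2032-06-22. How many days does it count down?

1157

Apr 22, 2029 → Apr 22, 2030: 365 days.
Apr 22, 2030 → Apr 22, 2031: 365 days.
Apr 22, 2031 → Apr 22, 2032: 366 days (Feb 29, 2032 is in that span).
Apr 22, 2032 → May 22, 2032: 30 days (April has 30).
May 22, 2032 → Jun 22, 2032: 31 days.
Total: 1157 days.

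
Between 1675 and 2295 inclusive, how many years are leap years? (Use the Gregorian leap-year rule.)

Multiples of 4 in [1675,2295]: 155.
Of those, multiples of 100: 6 (not leap unless ÷400).
Multiples of 400: 1.
Leap years = 155 − 6 + 1 = 150.

150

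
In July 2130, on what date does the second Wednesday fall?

July 12, 2130

July 1, 2130 is a Saturday.
The first Wednesday is therefore July 5 (4 days later).
The second Wednesday is 5 + 1×7 = July 12.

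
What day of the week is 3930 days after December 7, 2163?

Dec 7, 2163 is a Wednesday.
3930 mod 7 = 3, so 3930 days after a Wednesday is Wednesday + 3 = Saturday.

Saturday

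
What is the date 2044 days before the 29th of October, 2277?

−365 (one year) → Oct 29, 2276 (1679 left).
−366 (one year; includes Feb 29, 2276) → Oct 29, 2275 (1313 left).
−365 (one year) → Oct 29, 2274 (948 left).
−365 (one year) → Oct 29, 2273 (583 left).
−365 (one year) → Oct 29, 2272 (218 left).
−29 → Sep 30, 2272 (end of Sep, 30 days; 189 left).
−30 → Aug 31, 2272 (end of Aug, 31 days; 159 left).
−31 → Jul 31, 2272 (end of Jul, 31 days; 128 left).
−31 → Jun 30, 2272 (end of Jun, 30 days; 97 left).
−30 → May 31, 2272 (end of May, 31 days; 67 left).
−31 → Apr 30, 2272 (end of Apr, 30 days; 36 left).
−30 → Mar 31, 2272 (end of Mar, 31 days; 6 left).
−6 → Mar 25, 2272.

March 25, 2272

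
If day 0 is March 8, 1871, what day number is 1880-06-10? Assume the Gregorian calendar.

3382

Mar 8, 1871 → Mar 8, 1872: 366 days (Feb 29, 1872 is in that span).
Mar 8, 1872 → Mar 8, 1873: 365 days.
Mar 8, 1873 → Mar 8, 1874: 365 days.
Mar 8, 1874 → Mar 8, 1875: 365 days.
Mar 8, 1875 → Mar 8, 1876: 366 days (Feb 29, 1876 is in that span).
Mar 8, 1876 → Mar 8, 1877: 365 days.
Mar 8, 1877 → Mar 8, 1878: 365 days.
Mar 8, 1878 → Mar 8, 1879: 365 days.
Mar 8, 1879 → Mar 8, 1880: 366 days (Feb 29, 1880 is in that span).
Mar 8, 1880 → Apr 8, 1880: 31 days (March has 31).
Apr 8, 1880 → May 8, 1880: 30 days (April has 30).
May 8, 1880 → Jun 8, 1880: 31 days (May has 31).
Jun 8, 1880 → Jun 10, 1880: 2 days.
Total: 3382 days.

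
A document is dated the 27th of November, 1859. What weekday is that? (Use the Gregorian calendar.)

Doomsday rule: the anchor day for the 1800s is Friday. For year 59: 59÷12 = 4 r 11, and 11÷4 = 2, so 4+11+2 = 17.
Friday + 17 ≡ Monday — that's 1859's doomsday.
In November the doomsday date is Nov 7.
Nov 27 is 20 days after Nov 7; 20 mod 7 = 6, so Monday + 6 = Sunday.

Sunday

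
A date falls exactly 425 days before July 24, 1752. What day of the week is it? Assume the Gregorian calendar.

First find the weekday of Jul 24, 1752. Doomsday rule: the anchor day for the 1700s is Sunday. For year 52: 52÷12 = 4 r 4, and 4÷4 = 1, so 4+4+1 = 9.
Sunday + 9 ≡ Tuesday — that's 1752's doomsday.
In July the doomsday date is Jul 11.
Jul 24 is 13 days after Jul 11; 13 mod 7 = 6, so Tuesday + 6 = Monday.
425 mod 7 = 5, so 425 days before a Monday is Monday − 5 = Wednesday.

Wednesday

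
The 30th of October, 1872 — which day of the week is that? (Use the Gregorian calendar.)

Doomsday rule: the anchor day for the 1800s is Friday. For year 72: 72÷12 = 6 r 0, and 0÷4 = 0, so 6+0+0 = 6.
Friday + 6 ≡ Thursday — that's 1872's doomsday.
In October the doomsday date is Oct 10.
Oct 30 is 20 days after Oct 10; 20 mod 7 = 6, so Thursday + 6 = Wednesday.

Wednesday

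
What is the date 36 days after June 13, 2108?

July 19, 2108

Jun has 30 days: +18 → Jul 1, 2108 (18 left).
+18 → Jul 19, 2108.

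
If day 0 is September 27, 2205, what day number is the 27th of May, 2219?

Sep 27, 2205 → Sep 27, 2206: 365 days.
Sep 27, 2206 → Sep 27, 2207: 365 days.
Sep 27, 2207 → Sep 27, 2208: 366 days (Feb 29, 2208 is in that span).
Sep 27, 2208 → Sep 27, 2209: 365 days.
Sep 27, 2209 → Sep 27, 2210: 365 days.
Sep 27, 2210 → Sep 27, 2211: 365 days.
Sep 27, 2211 → Sep 27, 2212: 366 days (Feb 29, 2212 is in that span).
Sep 27, 2212 → Sep 27, 2213: 365 days.
Sep 27, 2213 → Sep 27, 2214: 365 days.
Sep 27, 2214 → Sep 27, 2215: 365 days.
Sep 27, 2215 → Sep 27, 2216: 366 days (Feb 29, 2216 is in that span).
Sep 27, 2216 → Sep 27, 2217: 365 days.
Sep 27, 2217 → Sep 27, 2218: 365 days.
Sep 27, 2218 → Oct 27, 2218: 30 days (September has 30).
Oct 27, 2218 → Nov 27, 2218: 31 days (October has 31).
Nov 27, 2218 → Dec 27, 2218: 30 days (November has 30).
Dec 27, 2218 → Jan 27, 2219: 31 days (December has 31).
Jan 27, 2219 → Feb 27, 2219: 31 days (January has 31).
Feb 27, 2219 → Mar 27, 2219: 28 days (February has 28).
Mar 27, 2219 → Apr 27, 2219: 31 days (March has 31).
Apr 27, 2219 → May 27, 2219: 30 days.
Total: 4990 days.

4990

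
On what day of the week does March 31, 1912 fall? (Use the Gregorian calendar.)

Sunday

Doomsday rule: the anchor day for the 1900s is Wednesday. For year 12: 12÷12 = 1 r 0, and 0÷4 = 0, so 1+0+0 = 1.
Wednesday + 1 ≡ Thursday — that's 1912's doomsday.
In March the doomsday date is Mar 14.
Mar 31 is 17 days after Mar 14; 17 mod 7 = 3, so Thursday + 3 = Sunday.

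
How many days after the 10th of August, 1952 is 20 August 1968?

5854

Aug 10, 1952 → Aug 10, 1953: 365 days.
Aug 10, 1953 → Aug 10, 1954: 365 days.
Aug 10, 1954 → Aug 10, 1955: 365 days.
Aug 10, 1955 → Aug 10, 1956: 366 days (Feb 29, 1956 is in that span).
Aug 10, 1956 → Aug 10, 1957: 365 days.
Aug 10, 1957 → Aug 10, 1958: 365 days.
Aug 10, 1958 → Aug 10, 1959: 365 days.
Aug 10, 1959 → Aug 10, 1960: 366 days (Feb 29, 1960 is in that span).
Aug 10, 1960 → Aug 10, 1961: 365 days.
Aug 10, 1961 → Aug 10, 1962: 365 days.
Aug 10, 1962 → Aug 10, 1963: 365 days.
Aug 10, 1963 → Aug 10, 1964: 366 days (Feb 29, 1964 is in that span).
Aug 10, 1964 → Aug 10, 1965: 365 days.
Aug 10, 1965 → Aug 10, 1966: 365 days.
Aug 10, 1966 → Aug 10, 1967: 365 days.
Aug 10, 1967 → Sep 10, 1967: 31 days (August has 31).
Sep 10, 1967 → Oct 10, 1967: 30 days (September has 30).
Oct 10, 1967 → Nov 10, 1967: 31 days (October has 31).
Nov 10, 1967 → Dec 10, 1967: 30 days (November has 30).
Dec 10, 1967 → Jan 10, 1968: 31 days (December has 31).
Jan 10, 1968 → Feb 10, 1968: 31 days (January has 31).
Feb 10, 1968 → Mar 10, 1968: 29 days (February has 29).
Mar 10, 1968 → Apr 10, 1968: 31 days (March has 31).
Apr 10, 1968 → May 10, 1968: 30 days (April has 30).
May 10, 1968 → Jun 10, 1968: 31 days (May has 31).
Jun 10, 1968 → Jul 10, 1968: 30 days (June has 30).
Jul 10, 1968 → Aug 10, 1968: 31 days (July has 31).
Aug 10, 1968 → Aug 20, 1968: 10 days.
Total: 5854 days.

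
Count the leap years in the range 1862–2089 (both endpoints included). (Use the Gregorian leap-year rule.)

56

Multiples of 4 in [1862,2089]: 57.
Of those, multiples of 100: 2 (not leap unless ÷400).
Multiples of 400: 1.
Leap years = 57 − 2 + 1 = 56.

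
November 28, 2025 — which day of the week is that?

Friday

Doomsday rule: the anchor day for the 2000s is Tuesday. For year 25: 25÷12 = 2 r 1, and 1÷4 = 0, so 2+1+0 = 3.
Tuesday + 3 ≡ Friday — that's 2025's doomsday.
In November the doomsday date is Nov 7.
Nov 28 is 21 days after Nov 7; 21 mod 7 = 0, so Friday + 0 = Friday.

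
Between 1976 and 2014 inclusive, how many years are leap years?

Multiples of 4 in [1976,2014]: 10.
Of those, multiples of 100: 1 (not leap unless ÷400).
Multiples of 400: 1.
Leap years = 10 − 1 + 1 = 10.

10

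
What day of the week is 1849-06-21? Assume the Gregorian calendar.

January 1, 1849 is a Monday.
Jan 1, 1849 → Feb 1, 1849: 31 days (January has 31).
Feb 1, 1849 → Mar 1, 1849: 28 days (February has 28).
Mar 1, 1849 → Apr 1, 1849: 31 days (March has 31).
Apr 1, 1849 → May 1, 1849: 30 days (April has 30).
May 1, 1849 → Jun 1, 1849: 31 days (May has 31).
Jun 1, 1849 → Jun 21, 1849: 20 days.
Total: 171 days.
171 mod 7 = 3, so Monday + 3 = Thursday.

Thursday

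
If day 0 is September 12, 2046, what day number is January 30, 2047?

Sep 12, 2046 → Oct 12, 2046: 30 days (September has 30).
Oct 12, 2046 → Nov 12, 2046: 31 days (October has 31).
Nov 12, 2046 → Dec 12, 2046: 30 days (November has 30).
Dec 12, 2046 → Jan 12, 2047: 31 days (December has 31).
Jan 12, 2047 → Jan 30, 2047: 18 days.
Total: 140 days.

140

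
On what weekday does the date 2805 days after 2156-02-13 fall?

Wednesday

Feb 13, 2156 is a Friday.
2805 mod 7 = 5, so 2805 days after a Friday is Friday + 5 = Wednesday.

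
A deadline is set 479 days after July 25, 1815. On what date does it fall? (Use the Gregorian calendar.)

November 15, 1816

+366 (one year; includes Feb 29, 1816) → Jul 25, 1816 (113 left).
Jul has 31 days: +7 → Aug 1, 1816 (106 left).
Aug has 31 days: +31 → Sep 1, 1816 (75 left).
Sep has 30 days: +30 → Oct 1, 1816 (45 left).
Oct has 31 days: +31 → Nov 1, 1816 (14 left).
+14 → Nov 15, 1816.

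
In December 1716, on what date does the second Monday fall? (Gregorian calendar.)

December 1, 1716 is a Tuesday.
The first Monday is therefore December 7 (6 days later).
The second Monday is 7 + 1×7 = December 14.

December 14, 1716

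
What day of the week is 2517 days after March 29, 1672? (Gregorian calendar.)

First find the weekday of Mar 29, 1672. Doomsday rule: the anchor day for the 1600s is Tuesday. For year 72: 72÷12 = 6 r 0, and 0÷4 = 0, so 6+0+0 = 6.
Tuesday + 6 ≡ Monday — that's 1672's doomsday.
In March the doomsday date is Mar 14.
Mar 29 is 15 days after Mar 14; 15 mod 7 = 1, so Monday + 1 = Tuesday.
2517 mod 7 = 4, so 2517 days after a Tuesday is Tuesday + 4 = Saturday.

Saturday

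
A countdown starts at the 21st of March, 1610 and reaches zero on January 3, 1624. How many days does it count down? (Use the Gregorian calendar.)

5036

Mar 21, 1610 → Mar 21, 1611: 365 days.
Mar 21, 1611 → Mar 21, 1612: 366 days (Feb 29, 1612 is in that span).
Mar 21, 1612 → Mar 21, 1613: 365 days.
Mar 21, 1613 → Mar 21, 1614: 365 days.
Mar 21, 1614 → Mar 21, 1615: 365 days.
Mar 21, 1615 → Mar 21, 1616: 366 days (Feb 29, 1616 is in that span).
Mar 21, 1616 → Mar 21, 1617: 365 days.
Mar 21, 1617 → Mar 21, 1618: 365 days.
Mar 21, 1618 → Mar 21, 1619: 365 days.
Mar 21, 1619 → Mar 21, 1620: 366 days (Feb 29, 1620 is in that span).
Mar 21, 1620 → Mar 21, 1621: 365 days.
Mar 21, 1621 → Mar 21, 1622: 365 days.
Mar 21, 1622 → Mar 21, 1623: 365 days.
Mar 21, 1623 → Apr 21, 1623: 31 days (March has 31).
Apr 21, 1623 → May 21, 1623: 30 days (April has 30).
May 21, 1623 → Jun 21, 1623: 31 days (May has 31).
Jun 21, 1623 → Jul 21, 1623: 30 days (June has 30).
Jul 21, 1623 → Aug 21, 1623: 31 days (July has 31).
Aug 21, 1623 → Sep 21, 1623: 31 days (August has 31).
Sep 21, 1623 → Oct 21, 1623: 30 days (September has 30).
Oct 21, 1623 → Nov 21, 1623: 31 days (October has 31).
Nov 21, 1623 → Dec 21, 1623: 30 days (November has 30).
Dec 21, 1623 → Jan 3, 1624: 13 days.
Total: 5036 days.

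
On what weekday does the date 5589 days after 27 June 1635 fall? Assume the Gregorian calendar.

Saturday

First find the weekday of Jun 27, 1635. Doomsday rule: the anchor day for the 1600s is Tuesday. For year 35: 35÷12 = 2 r 11, and 11÷4 = 2, so 2+11+2 = 15.
Tuesday + 15 ≡ Wednesday — that's 1635's doomsday.
In June the doomsday date is Jun 6.
Jun 27 is 21 days after Jun 6; 21 mod 7 = 0, so Wednesday + 0 = Wednesday.
5589 mod 7 = 3, so 5589 days after a Wednesday is Wednesday + 3 = Saturday.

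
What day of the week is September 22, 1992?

January 1, 1992 is a Wednesday.
Jan 1, 1992 → Feb 1, 1992: 31 days (January has 31).
Feb 1, 1992 → Mar 1, 1992: 29 days (February has 29).
Mar 1, 1992 → Apr 1, 1992: 31 days (March has 31).
Apr 1, 1992 → May 1, 1992: 30 days (April has 30).
May 1, 1992 → Jun 1, 1992: 31 days (May has 31).
Jun 1, 1992 → Jul 1, 1992: 30 days (June has 30).
Jul 1, 1992 → Aug 1, 1992: 31 days (July has 31).
Aug 1, 1992 → Sep 1, 1992: 31 days (August has 31).
Sep 1, 1992 → Sep 22, 1992: 21 days.
Total: 265 days.
265 mod 7 = 6, so Wednesday + 6 = Tuesday.

Tuesday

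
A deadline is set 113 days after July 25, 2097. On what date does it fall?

November 15, 2097

Jul has 31 days: +7 → Aug 1, 2097 (106 left).
Aug has 31 days: +31 → Sep 1, 2097 (75 left).
Sep has 30 days: +30 → Oct 1, 2097 (45 left).
Oct has 31 days: +31 → Nov 1, 2097 (14 left).
+14 → Nov 15, 2097.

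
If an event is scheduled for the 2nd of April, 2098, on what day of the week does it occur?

Doomsday rule: the anchor day for the 2000s is Tuesday. For year 98: 98÷12 = 8 r 2, and 2÷4 = 0, so 8+2+0 = 10.
Tuesday + 10 ≡ Friday — that's 2098's doomsday.
In April the doomsday date is Apr 4.
Apr 2 is 2 days before Apr 4; 2 mod 7 = 2, so Friday − 2 = Wednesday.

Wednesday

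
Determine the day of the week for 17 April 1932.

Sunday

Doomsday rule: the anchor day for the 1900s is Wednesday. For year 32: 32÷12 = 2 r 8, and 8÷4 = 2, so 2+8+2 = 12.
Wednesday + 12 ≡ Monday — that's 1932's doomsday.
In April the doomsday date is Apr 4.
Apr 17 is 13 days after Apr 4; 13 mod 7 = 6, so Monday + 6 = Sunday.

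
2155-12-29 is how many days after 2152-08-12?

Aug 12, 2152 → Aug 12, 2153: 365 days.
Aug 12, 2153 → Aug 12, 2154: 365 days.
Aug 12, 2154 → Aug 12, 2155: 365 days.
Aug 12, 2155 → Sep 12, 2155: 31 days (August has 31).
Sep 12, 2155 → Oct 12, 2155: 30 days (September has 30).
Oct 12, 2155 → Nov 12, 2155: 31 days (October has 31).
Nov 12, 2155 → Dec 12, 2155: 30 days (November has 30).
Dec 12, 2155 → Dec 29, 2155: 17 days.
Total: 1234 days.

1234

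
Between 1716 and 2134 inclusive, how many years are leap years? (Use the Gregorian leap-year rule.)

102

Multiples of 4 in [1716,2134]: 105.
Of those, multiples of 100: 4 (not leap unless ÷400).
Multiples of 400: 1.
Leap years = 105 − 4 + 1 = 102.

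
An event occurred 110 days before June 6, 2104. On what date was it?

February 17, 2104

−6 → May 31, 2104 (end of May, 31 days; 104 left).
−31 → Apr 30, 2104 (end of Apr, 30 days; 73 left).
−30 → Mar 31, 2104 (end of Mar, 31 days; 43 left).
−31 → Feb 29, 2104 (end of Feb, 29 days; 12 left).
−12 → Feb 17, 2104.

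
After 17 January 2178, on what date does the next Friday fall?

January 23, 2178

Jan 17, 2178 is a Saturday.
From Saturday to the next Friday is 6 days.
Jan 17, 2178 + 6 = Jan 23, 2178.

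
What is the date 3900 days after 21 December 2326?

+365 (one year) → Dec 21, 2327 (3535 left).
+366 (one year; includes Feb 29, 2328) → Dec 21, 2328 (3169 left).
+365 (one year) → Dec 21, 2329 (2804 left).
+365 (one year) → Dec 21, 2330 (2439 left).
+365 (one year) → Dec 21, 2331 (2074 left).
+366 (one year; includes Feb 29, 2332) → Dec 21, 2332 (1708 left).
+365 (one year) → Dec 21, 2333 (1343 left).
+365 (one year) → Dec 21, 2334 (978 left).
+365 (one year) → Dec 21, 2335 (613 left).
+366 (one year; includes Feb 29, 2336) → Dec 21, 2336 (247 left).
Dec has 31 days: +11 → Jan 1, 2337 (236 left).
Jan has 31 days: +31 → Feb 1, 2337 (205 left).
Feb has 28 days: +28 → Mar 1, 2337 (177 left).
Mar has 31 days: +31 → Apr 1, 2337 (146 left).
Apr has 30 days: +30 → May 1, 2337 (116 left).
May has 31 days: +31 → Jun 1, 2337 (85 left).
Jun has 30 days: +30 → Jul 1, 2337 (55 left).
Jul has 31 days: +31 → Aug 1, 2337 (24 left).
+24 → Aug 25, 2337.

August 25, 2337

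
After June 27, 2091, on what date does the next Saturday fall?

Jun 27, 2091 is a Wednesday.
From Wednesday to the next Saturday is 3 days.
Jun 27, 2091 + 3 = Jun 30, 2091.

June 30, 2091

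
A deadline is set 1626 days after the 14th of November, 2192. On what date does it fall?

April 28, 2197

+365 (one year) → Nov 14, 2193 (1261 left).
+365 (one year) → Nov 14, 2194 (896 left).
+365 (one year) → Nov 14, 2195 (531 left).
+366 (one year; includes Feb 29, 2196) → Nov 14, 2196 (165 left).
Nov has 30 days: +17 → Dec 1, 2196 (148 left).
Dec has 31 days: +31 → Jan 1, 2197 (117 left).
Jan has 31 days: +31 → Feb 1, 2197 (86 left).
Feb has 28 days: +28 → Mar 1, 2197 (58 left).
Mar has 31 days: +31 → Apr 1, 2197 (27 left).
+27 → Apr 28, 2197.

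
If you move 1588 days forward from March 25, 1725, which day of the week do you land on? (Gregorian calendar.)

Mar 25, 1725 is a Sunday.
1588 mod 7 = 6, so 1588 days after a Sunday is Sunday + 6 = Saturday.

Saturday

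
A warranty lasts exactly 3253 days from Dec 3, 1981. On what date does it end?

+365 (one year) → Dec 3, 1982 (2888 left).
+365 (one year) → Dec 3, 1983 (2523 left).
+366 (one year; includes Feb 29, 1984) → Dec 3, 1984 (2157 left).
+365 (one year) → Dec 3, 1985 (1792 left).
+365 (one year) → Dec 3, 1986 (1427 left).
+365 (one year) → Dec 3, 1987 (1062 left).
+366 (one year; includes Feb 29, 1988) → Dec 3, 1988 (696 left).
+365 (one year) → Dec 3, 1989 (331 left).
Dec has 31 days: +29 → Jan 1, 1990 (302 left).
Jan has 31 days: +31 → Feb 1, 1990 (271 left).
Feb has 28 days: +28 → Mar 1, 1990 (243 left).
Mar has 31 days: +31 → Apr 1, 1990 (212 left).
Apr has 30 days: +30 → May 1, 1990 (182 left).
May has 31 days: +31 → Jun 1, 1990 (151 left).
Jun has 30 days: +30 → Jul 1, 1990 (121 left).
Jul has 31 days: +31 → Aug 1, 1990 (90 left).
Aug has 31 days: +31 → Sep 1, 1990 (59 left).
Sep has 30 days: +30 → Oct 1, 1990 (29 left).
+29 → Oct 30, 1990.

October 30, 1990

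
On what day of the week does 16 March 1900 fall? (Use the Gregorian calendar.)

Friday

Doomsday rule: the anchor day for the 1900s is Wednesday. For year 00: 0÷12 = 0 r 0, and 0÷4 = 0, so 0+0+0 = 0.
Wednesday + 0 ≡ Wednesday — that's 1900's doomsday.
In March the doomsday date is Mar 14.
Mar 16 is 2 days after Mar 14; 2 mod 7 = 2, so Wednesday + 2 = Friday.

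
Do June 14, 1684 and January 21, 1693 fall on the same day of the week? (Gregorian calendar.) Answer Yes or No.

Yes

From Jun 14, 1684 to Jan 21, 1693 is 3143 days.
3143 mod 7 = 0, so they are the same weekday.
(Jun 14, 1684 is a Wednesday; Jan 21, 1693 is a Wednesday.)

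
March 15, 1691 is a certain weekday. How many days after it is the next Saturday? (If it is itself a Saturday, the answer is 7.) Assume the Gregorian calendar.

Mar 15, 1691 is a Thursday.
From Thursday to the next Saturday is 2 days.

2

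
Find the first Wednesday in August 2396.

August 1, 2396 is a Thursday.
The first Wednesday is therefore August 7 (6 days later).

August 7, 2396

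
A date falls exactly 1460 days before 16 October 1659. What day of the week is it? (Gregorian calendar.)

First find the weekday of Oct 16, 1659. Doomsday rule: the anchor day for the 1600s is Tuesday. For year 59: 59÷12 = 4 r 11, and 11÷4 = 2, so 4+11+2 = 17.
Tuesday + 17 ≡ Friday — that's 1659's doomsday.
In October the doomsday date is Oct 10.
Oct 16 is 6 days after Oct 10; 6 mod 7 = 6, so Friday + 6 = Thursday.
1460 mod 7 = 4, so 1460 days before a Thursday is Thursday − 4 = Sunday.

Sunday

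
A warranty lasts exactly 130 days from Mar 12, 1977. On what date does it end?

July 20, 1977

Mar has 31 days: +20 → Apr 1, 1977 (110 left).
Apr has 30 days: +30 → May 1, 1977 (80 left).
May has 31 days: +31 → Jun 1, 1977 (49 left).
Jun has 30 days: +30 → Jul 1, 1977 (19 left).
+19 → Jul 20, 1977.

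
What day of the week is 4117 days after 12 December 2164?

Thursday

First find the weekday of Dec 12, 2164. Doomsday rule: the anchor day for the 2100s is Sunday. For year 64: 64÷12 = 5 r 4, and 4÷4 = 1, so 5+4+1 = 10.
Sunday + 10 ≡ Wednesday — that's 2164's doomsday.
In December the doomsday date is Dec 12.
Dec 12 is the doomsday itself: Wednesday.
4117 mod 7 = 1, so 4117 days after a Wednesday is Wednesday + 1 = Thursday.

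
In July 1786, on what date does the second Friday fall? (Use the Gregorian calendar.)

July 14, 1786

July 1, 1786 is a Saturday.
The first Friday is therefore July 7 (6 days later).
The second Friday is 7 + 1×7 = July 14.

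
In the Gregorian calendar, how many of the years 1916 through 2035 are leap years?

30

Multiples of 4 in [1916,2035]: 30.
Of those, multiples of 100: 1 (not leap unless ÷400).
Multiples of 400: 1.
Leap years = 30 − 1 + 1 = 30.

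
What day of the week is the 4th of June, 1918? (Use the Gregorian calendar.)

Doomsday rule: the anchor day for the 1900s is Wednesday. For year 18: 18÷12 = 1 r 6, and 6÷4 = 1, so 1+6+1 = 8.
Wednesday + 8 ≡ Thursday — that's 1918's doomsday.
In June the doomsday date is Jun 6.
Jun 4 is 2 days before Jun 6; 2 mod 7 = 2, so Thursday − 2 = Tuesday.

Tuesday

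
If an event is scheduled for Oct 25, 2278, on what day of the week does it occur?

Friday

Doomsday rule: the anchor day for the 2200s is Friday. For year 78: 78÷12 = 6 r 6, and 6÷4 = 1, so 6+6+1 = 13.
Friday + 13 ≡ Thursday — that's 2278's doomsday.
In October the doomsday date is Oct 10.
Oct 25 is 15 days after Oct 10; 15 mod 7 = 1, so Thursday + 1 = Friday.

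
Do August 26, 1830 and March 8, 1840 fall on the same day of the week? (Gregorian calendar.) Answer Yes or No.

No

From Aug 26, 1830 to Mar 8, 1840 is 3482 days.
3482 mod 7 = 3, so they are different weekdays.
(Aug 26, 1830 is a Thursday; Mar 8, 1840 is a Sunday.)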